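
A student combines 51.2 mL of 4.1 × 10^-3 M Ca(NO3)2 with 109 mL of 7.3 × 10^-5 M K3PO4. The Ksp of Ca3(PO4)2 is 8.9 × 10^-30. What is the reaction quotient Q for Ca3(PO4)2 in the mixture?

Total volume = 51.2 + 109 = 160.2 mL.
[Ca^2+] = 4.1 x 10^-3 × (51.2/160.2) = 1.31 × 10^-3 M
[PO4^3-] = 7.3 × 10^-5 × (109/160.2) = 4.97 × 10^-5 M
Ca3(PO4)2(s) <=> 3 Ca^2+ + 2 PO4^3-, so Q = [Ca^2+]^3[PO4^3-]^2
Q = (1.31 × 10^-3)^3(4.97 x 10^-5)^2 = 5.6 x 10^-18
Q > Ksp, so Ca3(PO4)2 will precipitate.

Q = 5.6 × 10^-18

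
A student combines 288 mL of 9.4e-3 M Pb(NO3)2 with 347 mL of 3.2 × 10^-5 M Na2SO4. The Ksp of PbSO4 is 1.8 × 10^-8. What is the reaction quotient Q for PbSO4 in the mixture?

Total volume = 288 + 347 = 635 mL.
[Pb^2+] = 9.4 x 10^-3 × (288/635) = 4.26 × 10^-3 M
[SO4^2-] = 3.2 × 10^-5 × (347/635) = 1.75 × 10^-5 M
PbSO4(s) ⇌ Pb^2+ + SO4^2-, so Q = [Pb^2+][SO4^2-]
Q = (4.26 x 10^-3)(1.75 × 10^-5) = 7.5 x 10^-8
Q > Ksp, so PbSO4 will precipitate.

Q ≈ 7.5e-8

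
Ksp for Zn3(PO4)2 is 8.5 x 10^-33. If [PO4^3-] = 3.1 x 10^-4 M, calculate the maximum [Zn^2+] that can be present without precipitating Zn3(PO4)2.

Zn3(PO4)2(s) <=> 3 Zn^2+(aq) + 2 PO4^3-(aq)
Ksp = [Zn^2+]^3[PO4^3-]^2
Precipitation begins when Q = Ksp. With [PO4^3-] = 3.1 x 10^-4 M:
8.5 x 10^-33 = (3.1 x 10^-4)^2 × [Zn^2+]^3
[Zn^2+] = (8.5 x 10^-33 / 9.61 × 10^-8)^(1/3) = 4.5 x 10^-9 M

4.5 x 10^-9 M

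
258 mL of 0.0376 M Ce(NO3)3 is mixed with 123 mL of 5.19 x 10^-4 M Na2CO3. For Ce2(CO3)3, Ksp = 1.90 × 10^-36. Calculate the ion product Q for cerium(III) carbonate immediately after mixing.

Total volume = 258 + 123 = 381 mL.
[Ce^3+] = 3.76 × 10^-2 × (258/381) = 2.546 × 10^-2 M
[CO3^2-] = 5.19 × 10^-4 × (123/381) = 1.676 × 10^-4 M
Ce2(CO3)3(s) ⇌ 2 Ce^3+ + 3 CO3^2-, so Q = [Ce^3+]^2[CO3^2-]^3
Q = (2.546 x 10^-2)^2(1.676 x 10^-4)^3 = 3.05 x 10^-15
Q > Ksp, so Ce2(CO3)3 will precipitate.

3.05 × 10^-15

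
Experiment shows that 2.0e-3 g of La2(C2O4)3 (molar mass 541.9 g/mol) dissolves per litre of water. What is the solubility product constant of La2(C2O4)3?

7.4e-26

Molar solubility s = (2.0 × 10^-3 g/L) / (541.9 g/mol) = 3.69 × 10^-6 M.
La2(C2O4)3(s) <=> 2 La^3+ + 3 C2O4^2-
With molar solubility s: [La^3+] = 2s, [C2O4^2-] = 3s.
Ksp = [La^3+]^2[C2O4^2-]^3
Ksp = (2s)^2(3s)^3 = 108s^5
Ksp = 108 × (3.69 × 10^-6)^5 = 7.4 x 10^-26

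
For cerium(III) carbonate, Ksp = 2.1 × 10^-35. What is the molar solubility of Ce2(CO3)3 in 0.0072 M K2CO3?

s = 3.8 x 10^-15 M

Ce2(CO3)3(s) ⇌ 2 Ce^3+ + 3 CO3^2-
Ksp = [Ce^3+]^2[CO3^2-]^3
Let s be the molar solubility in this solution. [Ce^3+] = 2s, [CO3^2-] = 0.0072 + 3s ≈ 0.0072 (since CO3^2- from K2CO3 dominates).
Ksp ≈ (2s)^2 × (0.0072)^3
s = 3.8 × 10^-15 M
Check: 3s = 1.1 x 10^-14 ≪ 0.0072, so the approximation is valid.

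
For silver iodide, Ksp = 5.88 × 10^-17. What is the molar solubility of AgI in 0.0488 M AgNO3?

AgI(s) ⇌ Ag^+ + I^-
Ksp = [Ag^+][I^-]
Let s = moles of AgI that dissolve per litre. [Ag^+] = 0.0488 + s ≈ 0.0488, [I^-] = s (Ksp is small, so little additional dissolves).
Ksp ≈ 0.0488 × s
s = 1.20 × 10^-15 M
Check: s = 1.2 x 10^-15 ≪ 0.0488, so the approximation is valid.

s = 1.20 × 10^-15 M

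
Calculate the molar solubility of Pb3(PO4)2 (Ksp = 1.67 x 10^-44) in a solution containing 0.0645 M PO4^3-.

Pb3(PO4)2(s) <=> 3 Pb^2+(aq) + 2 PO4^3-(aq)
Ksp = [Pb^2+]^3[PO4^3-]^2
Let s = moles of Pb3(PO4)2 that dissolve per litre. [Pb^2+] = 3s, [PO4^3-] = 0.0645 + 2s ≈ 0.0645 (common-ion effect: PO4^3- is already 0.0645 M).
Ksp ≈ (3s)^3 × (0.0645)^2
s = 5.30 × 10^-15 M
Check: 2s = 1.1 × 10^-14 ≪ 0.0645, so the approximation is valid.

s = 5.30e-15 M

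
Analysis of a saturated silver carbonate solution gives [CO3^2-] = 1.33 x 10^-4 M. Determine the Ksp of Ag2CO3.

Ksp = 9.41 x 10^-12

Ag2CO3(s) <=> 2 Ag^+ + CO3^2-
Stoichiometry gives [Ag^+] = (2/1)[CO3^2-] = 2.660 × 10^-4 M.
Ksp = [Ag^+]^2[CO3^2-]
Ksp = (2.660 x 10^-4)^2 × 1.33 × 10^-4 = 9.41 × 10^-12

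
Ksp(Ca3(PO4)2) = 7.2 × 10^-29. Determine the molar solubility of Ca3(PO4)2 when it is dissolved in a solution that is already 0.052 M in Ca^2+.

s = 3.6 x 10^-13 M

Ca3(PO4)2(s) <=> 3 Ca^2+(aq) + 2 PO4^3-(aq)
Ksp = [Ca^2+]^3[PO4^3-]^2
If s mol/L dissolves here, [Ca^2+] = 0.052 + 3s ≈ 0.052, [PO4^3-] = 2s (common-ion effect: Ca^2+ is already 0.052 M).
Ksp ≈ (0.052)^3 × (2s)^2
s = 3.6 × 10^-13 M
Check: 3s = 1.1 × 10^-12 ≪ 0.052, so the approximation is valid.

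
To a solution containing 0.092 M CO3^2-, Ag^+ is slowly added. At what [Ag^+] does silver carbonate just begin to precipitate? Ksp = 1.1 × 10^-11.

[Ag^+] = 1.1e-5 M

Ag2CO3(s) <=> 2 Ag^+ + CO3^2-
Ksp = [Ag^+]^2[CO3^2-]
Precipitation begins when Q = Ksp. With [CO3^2-] = 0.092 M:
1.1 × 10^-11 = (0.092) × [Ag^+]^2
[Ag^+] = (1.1 × 10^-11 / 9.2 x 10^-2)^(1/2) = 1.1 × 10^-5 M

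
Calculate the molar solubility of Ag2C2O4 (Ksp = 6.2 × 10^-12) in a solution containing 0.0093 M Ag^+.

Ag2C2O4(s) <=> 2 Ag^+ + C2O4^2-
Ksp = [Ag^+]^2[C2O4^2-]
If s mol/L dissolves here, [Ag^+] = 0.0093 + 2s ≈ 0.0093, [C2O4^2-] = s (Ksp is small, so little additional dissolves).
Ksp ≈ (0.0093)^2 × s
s = 7.2 x 10^-8 M
Check: 2s = 1.4 × 10^-7 ≪ 0.0093, so the approximation is valid.

s ≈ 7.2 × 10^-8 M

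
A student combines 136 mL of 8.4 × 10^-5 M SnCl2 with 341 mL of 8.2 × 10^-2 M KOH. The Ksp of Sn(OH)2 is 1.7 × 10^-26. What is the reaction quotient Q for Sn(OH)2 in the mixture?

8.2e-8

Total volume = 136 + 341 = 477 mL.
[Sn^2+] = 8.4 × 10^-5 × (136/477) = 2.39 × 10^-5 M
[OH^-] = 8.2 × 10^-2 × (341/477) = 5.86 × 10^-2 M
Sn(OH)2(s) ⇌ Sn^2+(aq) + 2 OH^-(aq), so Q = [Sn^2+][OH^-]^2
Q = (2.39 × 10^-5)(5.86 × 10^-2)^2 = 8.2 × 10^-8
Q > Ksp, so Sn(OH)2 will precipitate.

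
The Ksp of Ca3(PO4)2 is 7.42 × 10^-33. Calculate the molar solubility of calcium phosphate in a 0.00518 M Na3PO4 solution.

2.17 × 10^-10 M

Ca3(PO4)2(s) ⇌ 3 Ca^2+ + 2 PO4^3-
Ksp = [Ca^2+]^3[PO4^3-]^2
Let s be the molar solubility in this solution. [Ca^2+] = 3s, [PO4^3-] = 0.00518 + 2s ≈ 0.00518 (Ksp is small, so little additional dissolves).
Ksp ≈ (3s)^3 × (0.00518)^2
s = 2.17 x 10^-10 M
Check: 2s = 4.3 x 10^-10 ≪ 0.00518, so the approximation is valid.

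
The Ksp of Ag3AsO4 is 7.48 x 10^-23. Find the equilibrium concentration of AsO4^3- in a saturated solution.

1.29 × 10^-6 M

Ag3AsO4(s) ⇌ 3 Ag^+(aq) + AsO4^3-(aq)
Ksp = [Ag^+]^3[AsO4^3-]
Let s = molar solubility. Then [Ag^+] = 3s and [AsO4^3-] = s.
So Ksp = (3s)^3 × s = 27s^4
s^4 = 7.48 x 10^-23 / 27, so s = 1.290 x 10^-6 M
[AsO4^3-] = s = 1.29 × 10^-6 M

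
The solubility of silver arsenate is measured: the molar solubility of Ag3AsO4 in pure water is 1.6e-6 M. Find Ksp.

Ag3AsO4(s) <=> 3 Ag^+ + AsO4^3-
With molar solubility s: [Ag^+] = 3s, [AsO4^3-] = s.
Ksp = [Ag^+]^3[AsO4^3-]
Substituting: Ksp = (3s)^3s = 27s^4
With s = 1.6 x 10^-6: Ksp = 1.8 × 10^-22

Ksp ≈ 1.8 x 10^-22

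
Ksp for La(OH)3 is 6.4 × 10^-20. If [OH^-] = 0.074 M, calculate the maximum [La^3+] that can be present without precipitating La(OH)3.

[La^3+] = 1.6e-16 M

La(OH)3(s) ⇌ La^3+(aq) + 3 OH^-(aq)
Ksp = [La^3+][OH^-]^3
Precipitation begins when Q = Ksp. With [OH^-] = 0.074 M:
6.4 × 10^-20 = (0.074)^3 × [La^3+]
[La^3+] = (6.4 × 10^-20 / 4.05 × 10^-4) = 1.6 × 10^-16 M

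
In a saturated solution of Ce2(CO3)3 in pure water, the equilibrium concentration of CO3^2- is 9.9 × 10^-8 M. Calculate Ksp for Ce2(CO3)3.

Ce2(CO3)3(s) ⇌ 2 Ce^3+ + 3 CO3^2-
Stoichiometry gives [Ce^3+] = (2/3)[CO3^2-] = 6.60 × 10^-8 M.
Ksp = [Ce^3+]^2[CO3^2-]^3
Ksp = (6.60 × 10^-8)^2 × (9.9 x 10^-8)^3 = 4.2 x 10^-36

4.2 × 10^-36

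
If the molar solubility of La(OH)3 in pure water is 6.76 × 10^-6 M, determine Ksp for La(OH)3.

La(OH)3(s) <=> La^3+ + 3 OH^-
If s mol/L of La(OH)3 dissolves, [La^3+] = s and [OH^-] = 3s.
Ksp = [La^3+][OH^-]^3
So Ksp = s × (3s)^3 = 27s^4
With s = 6.76 × 10^-6: Ksp = 5.64 × 10^-20

5.64 × 10^-20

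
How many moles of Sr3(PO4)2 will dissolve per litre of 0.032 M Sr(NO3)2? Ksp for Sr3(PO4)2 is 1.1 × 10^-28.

s ≈ 9.2e-13 M

Sr3(PO4)2(s) <=> 3 Sr^2+ + 2 PO4^3-
Ksp = [Sr^2+]^3[PO4^3-]^2
Let s = moles of Sr3(PO4)2 that dissolve per litre. [Sr^2+] = 0.032 + 3s ≈ 0.032, [PO4^3-] = 2s (since Sr^2+ from Sr(NO3)2 dominates).
Ksp ≈ (0.032)^3 × (2s)^2
s = 9.2 × 10^-13 M
Check: 3s = 2.7 × 10^-12 ≪ 0.032, so the approximation is valid.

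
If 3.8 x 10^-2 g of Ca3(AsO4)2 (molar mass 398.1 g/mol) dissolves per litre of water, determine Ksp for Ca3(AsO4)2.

Ksp ≈ 8.6e-19

Molar solubility s = (3.8 × 10^-2 g/L) / (398.1 g/mol) = 9.55 × 10^-5 M.
Ca3(AsO4)2(s) <=> 3 Ca^2+(aq) + 2 AsO4^3-(aq)
For each mole of Ca3(AsO4)2 that dissolves: [Ca^2+] = 3s, [AsO4^3-] = 2s.
Ksp = [Ca^2+]^3[AsO4^3-]^2
So Ksp = (3s)^3 × (2s)^2 = 108s^5
Ksp = 108 × (9.55 x 10^-5)^5 = 8.6 × 10^-19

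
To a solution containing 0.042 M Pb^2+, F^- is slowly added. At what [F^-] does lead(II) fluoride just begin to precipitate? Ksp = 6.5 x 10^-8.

1.2e-3 M

PbF2(s) <=> Pb^2+ + 2 F^-
Ksp = [Pb^2+][F^-]^2
Precipitation begins when Q = Ksp. With [Pb^2+] = 0.042 M:
6.5 x 10^-8 = (0.042) × [F^-]^2
[F^-] = (6.5 x 10^-8 / 4.2 × 10^-2)^(1/2) = 1.2 x 10^-3 M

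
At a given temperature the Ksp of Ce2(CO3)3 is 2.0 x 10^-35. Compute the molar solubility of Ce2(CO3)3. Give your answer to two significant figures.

s ≈ 4.5 × 10^-8 M

Ce2(CO3)3(s) <=> 2 Ce^3+ + 3 CO3^2-
Ksp = [Ce^3+]^2[CO3^2-]^3
With molar solubility s: [Ce^3+] = 2s, [CO3^2-] = 3s.
Ksp = (2s)^2(3s)^3 = 108s^5
Solving, s = (2.0 x 10^-35/108)^(1/5) = 4.5 x 10^-8 M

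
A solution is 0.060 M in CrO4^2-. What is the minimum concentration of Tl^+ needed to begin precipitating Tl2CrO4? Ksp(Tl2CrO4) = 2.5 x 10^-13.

Tl2CrO4(s) ⇌ 2 Tl^+ + CrO4^2-
Ksp = [Tl^+]^2[CrO4^2-]
Precipitation begins when Q = Ksp. With [CrO4^2-] = 0.060 M:
2.5 x 10^-13 = (0.060) × [Tl^+]^2
[Tl^+] = (2.5 x 10^-13 / 6.0 × 10^-2)^(1/2) = 2.0 × 10^-6 M

[Tl^+] = 2.0 × 10^-6 M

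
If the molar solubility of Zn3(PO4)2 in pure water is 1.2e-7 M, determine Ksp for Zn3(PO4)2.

Zn3(PO4)2(s) ⇌ 3 Zn^2+ + 2 PO4^3-
If s mol/L of Zn3(PO4)2 dissolves, [Zn^2+] = 3s and [PO4^3-] = 2s.
Ksp = [Zn^2+]^3[PO4^3-]^2
Substituting: Ksp = (3s)^3(2s)^2 = 108s^5
With s = 1.2 × 10^-7: Ksp = 2.7 × 10^-33

Ksp = 2.7 × 10^-33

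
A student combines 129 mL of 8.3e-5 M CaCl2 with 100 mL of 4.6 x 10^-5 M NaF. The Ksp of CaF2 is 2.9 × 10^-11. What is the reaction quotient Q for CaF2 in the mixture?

Total volume = 129 + 100 = 229 mL.
[Ca^2+] = 8.3 × 10^-5 × (129/229) = 4.68 × 10^-5 M
[F^-] = 4.6 × 10^-5 × (100/229) = 2.01 x 10^-5 M
CaF2(s) ⇌ Ca^2+(aq) + 2 F^-(aq), so Q = [Ca^2+][F^-]^2
Q = (4.68 × 10^-5)(2.01 × 10^-5)^2 = 1.9 × 10^-14
Q < Ksp, so no precipitate of CaF2 forms.

Q ≈ 1.9 x 10^-14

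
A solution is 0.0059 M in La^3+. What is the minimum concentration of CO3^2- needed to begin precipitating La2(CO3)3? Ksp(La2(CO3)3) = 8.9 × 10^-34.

[CO3^2-] = 2.9 × 10^-10 M

La2(CO3)3(s) ⇌ 2 La^3+(aq) + 3 CO3^2-(aq)
Ksp = [La^3+]^2[CO3^2-]^3
Precipitation begins when Q = Ksp. With [La^3+] = 0.0059 M:
8.9 × 10^-34 = (0.0059)^2 × [CO3^2-]^3
[CO3^2-] = (8.9 × 10^-34 / 3.48 x 10^-5)^(1/3) = 2.9 × 10^-10 M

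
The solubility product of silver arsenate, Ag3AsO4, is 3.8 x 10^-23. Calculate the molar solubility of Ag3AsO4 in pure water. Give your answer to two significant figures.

Ag3AsO4(s) ⇌ 3 Ag^+ + AsO4^3-
Ksp = [Ag^+]^3[AsO4^3-]
Let s = molar solubility. Then [Ag^+] = 3s and [AsO4^3-] = s.
Substituting: Ksp = (3s)^3s = 27s^4
Solving, s = (3.8 x 10^-23/27)^(1/4) = 1.1 × 10^-6 M

s ≈ 1.1 × 10^-6 M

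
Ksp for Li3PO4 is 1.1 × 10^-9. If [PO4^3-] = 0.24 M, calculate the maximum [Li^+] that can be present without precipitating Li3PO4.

Li3PO4(s) ⇌ 3 Li^+ + PO4^3-
Ksp = [Li^+]^3[PO4^3-]
Precipitation begins when Q = Ksp. With [PO4^3-] = 0.24 M:
1.1 × 10^-9 = (0.24) × [Li^+]^3
[Li^+] = (1.1 × 10^-9 / 2.4 × 10^-1)^(1/3) = 1.7 × 10^-3 M

[Li^+] = 1.7e-3 M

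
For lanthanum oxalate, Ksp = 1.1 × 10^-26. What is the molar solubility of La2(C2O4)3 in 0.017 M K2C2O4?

La2(C2O4)3(s) <=> 2 La^3+(aq) + 3 C2O4^2-(aq)
Ksp = [La^3+]^2[C2O4^2-]^3
If s mol/L dissolves here, [La^3+] = 2s, [C2O4^2-] = 0.017 + 3s ≈ 0.017 (since C2O4^2- from K2C2O4 dominates).
Ksp ≈ (2s)^2 × (0.017)^3
s = 2.4 x 10^-11 M
Check: 3s = 7.1 × 10^-11 ≪ 0.017, so the approximation is valid.

s = 2.4 × 10^-11 M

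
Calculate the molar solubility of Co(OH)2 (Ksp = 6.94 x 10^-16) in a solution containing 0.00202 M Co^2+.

Co(OH)2(s) ⇌ Co^2+ + 2 OH^-
Ksp = [Co^2+][OH^-]^2
If s mol/L dissolves here, [Co^2+] = 0.00202 + s ≈ 0.00202, [OH^-] = 2s (since the Co^2+ already present dominates).
Ksp ≈ 0.00202 × (2s)^2
s = 2.93 × 10^-7 M
Check: s = 2.9 x 10^-7 ≪ 0.00202, so the approximation is valid.

s ≈ 2.93e-7 M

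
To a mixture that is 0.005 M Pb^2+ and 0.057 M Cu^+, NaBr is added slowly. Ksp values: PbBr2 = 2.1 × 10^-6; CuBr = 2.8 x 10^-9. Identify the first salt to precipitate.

Each salt begins to precipitate when Q = Ksp, i.e. when [Br^-] reaches its threshold.
For PbBr2: 2.1 × 10^-6 = 0.005 × [Br^-]^2  ⇒  [Br^-] = 2.0 × 10^-2 M.
For CuBr: 2.8 x 10^-9 = 0.057 × [Br^-]  ⇒  [Br^-] = 4.9 x 10^-8 M.
The salt with the lower threshold [Br^-] precipitates first: CuBr.

CuBr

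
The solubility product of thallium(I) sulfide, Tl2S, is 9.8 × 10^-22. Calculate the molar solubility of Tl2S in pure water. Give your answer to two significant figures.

6.3e-8 M

Tl2S(s) ⇌ 2 Tl^+ + S^2-
Ksp = [Tl^+]^2[S^2-]
With molar solubility s: [Tl^+] = 2s, [S^2-] = s.
Substituting: Ksp = (2s)^2s = 4s^3
Solving, s = (9.8 × 10^-22/4)^(1/3) = 6.3 x 10^-8 M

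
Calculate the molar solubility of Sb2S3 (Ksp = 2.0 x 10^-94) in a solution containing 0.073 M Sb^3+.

Sb2S3(s) <=> 2 Sb^3+(aq) + 3 S^2-(aq)
Ksp = [Sb^3+]^2[S^2-]^3
If s mol/L dissolves here, [Sb^3+] = 0.073 + 2s ≈ 0.073, [S^2-] = 3s (common-ion effect: Sb^3+ is already 0.073 M).
Ksp ≈ (0.073)^2 × (3s)^3
s = 1.1 x 10^-31 M
Check: 2s = 2.2 x 10^-31 ≪ 0.073, so the approximation is valid.

1.1 x 10^-31 M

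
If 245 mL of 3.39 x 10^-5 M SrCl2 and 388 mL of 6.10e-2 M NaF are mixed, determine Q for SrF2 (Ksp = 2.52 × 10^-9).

1.83 x 10^-8

Total volume = 245 + 388 = 633 mL.
[Sr^2+] = 3.39 × 10^-5 × (245/633) = 1.312 × 10^-5 M
[F^-] = 6.10 × 10^-2 × (388/633) = 3.739 × 10^-2 M
SrF2(s) <=> Sr^2+ + 2 F^-, so Q = [Sr^2+][F^-]^2
Q = (1.312 x 10^-5)(3.739 × 10^-2)^2 = 1.83 × 10^-8
Q > Ksp, so SrF2 will precipitate.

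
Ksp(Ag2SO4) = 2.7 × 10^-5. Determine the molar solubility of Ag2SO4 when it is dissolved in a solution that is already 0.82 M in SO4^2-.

2.9e-3 M

Ag2SO4(s) ⇌ 2 Ag^+ + SO4^2-
Ksp = [Ag^+]^2[SO4^2-]
If s mol/L dissolves here, [Ag^+] = 2s, [SO4^2-] = 0.82 + s ≈ 0.82 (Ksp is small, so little additional dissolves).
Ksp ≈ (2s)^2 × 0.82
s = 2.9 × 10^-3 M
Check: s = 2.9 x 10^-3 ≪ 0.82, so the approximation is valid.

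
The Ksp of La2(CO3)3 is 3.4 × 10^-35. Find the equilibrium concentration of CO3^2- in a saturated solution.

La2(CO3)3(s) ⇌ 2 La^3+(aq) + 3 CO3^2-(aq)
Ksp = [La^3+]^2[CO3^2-]^3
For each mole of La2(CO3)3 that dissolves: [La^3+] = 2s, [CO3^2-] = 3s.
So Ksp = (2s)^2 × (3s)^3 = 108s^5
s = (3.4 × 10^-35 / 108)^(1/5) = 5.01 × 10^-8 M
[CO3^2-] = 3s = 1.5 × 10^-7 M

1.5 x 10^-7 M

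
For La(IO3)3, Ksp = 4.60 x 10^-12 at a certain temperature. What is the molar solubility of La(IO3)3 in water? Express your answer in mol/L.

s = 6.42e-4 M

La(IO3)3(s) ⇌ La^3+(aq) + 3 IO3^-(aq)
Ksp = [La^3+][IO3^-]^3
Let s = molar solubility. Then [La^3+] = s and [IO3^-] = 3s.
So Ksp = s × (3s)^3 = 27s^4
s = (4.60 x 10^-12 / 27)^(1/4) = 6.42 × 10^-4 M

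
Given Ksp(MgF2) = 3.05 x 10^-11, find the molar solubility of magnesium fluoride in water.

MgF2(s) ⇌ Mg^2+(aq) + 2 F^-(aq)
Ksp = [Mg^2+][F^-]^2
With molar solubility s: [Mg^2+] = s, [F^-] = 2s.
Ksp = s(2s)^2 = 4s^3
s = (3.05 x 10^-11 / 4)^(1/3) = 1.97 × 10^-4 M

s ≈ 1.97 × 10^-4 M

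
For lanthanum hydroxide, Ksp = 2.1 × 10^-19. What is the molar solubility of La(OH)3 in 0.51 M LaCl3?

La(OH)3(s) ⇌ La^3+(aq) + 3 OH^-(aq)
Ksp = [La^3+][OH^-]^3
If s mol/L dissolves here, [La^3+] = 0.51 + s ≈ 0.51, [OH^-] = 3s (since La^3+ from LaCl3 dominates).
Ksp ≈ 0.51 × (3s)^3
s = 2.5 x 10^-7 M
Check: s = 2.5 × 10^-7 ≪ 0.51, so the approximation is valid.

s = 2.5e-7 M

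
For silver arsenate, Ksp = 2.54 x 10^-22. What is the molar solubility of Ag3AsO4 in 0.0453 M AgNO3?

s ≈ 2.73e-18 M

Ag3AsO4(s) <=> 3 Ag^+ + AsO4^3-
Ksp = [Ag^+]^3[AsO4^3-]
Let s = moles of Ag3AsO4 that dissolve per litre. [Ag^+] = 0.0453 + 3s ≈ 0.0453, [AsO4^3-] = s (since Ag^+ from AgNO3 dominates).
Ksp ≈ (0.0453)^3 × s
s = 2.73 × 10^-18 M
Check: 3s = 8.2 x 10^-18 ≪ 0.0453, so the approximation is valid.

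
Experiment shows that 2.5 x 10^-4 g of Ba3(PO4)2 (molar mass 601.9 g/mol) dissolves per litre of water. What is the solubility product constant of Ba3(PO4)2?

Molar solubility s = (2.5 × 10^-4 g/L) / (601.9 g/mol) = 4.15 × 10^-7 M.
Ba3(PO4)2(s) ⇌ 3 Ba^2+ + 2 PO4^3-
Let s = molar solubility. Then [Ba^2+] = 3s and [PO4^3-] = 2s.
Ksp = [Ba^2+]^3[PO4^3-]^2
So Ksp = (3s)^3 × (2s)^2 = 108s^5
With s = 4.15 x 10^-7: Ksp = 1.3 × 10^-30

Ksp ≈ 1.3 × 10^-30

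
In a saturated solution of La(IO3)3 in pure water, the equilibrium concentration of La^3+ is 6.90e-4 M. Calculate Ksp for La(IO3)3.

6.12 x 10^-12

La(IO3)3(s) ⇌ La^3+(aq) + 3 IO3^-(aq)
Stoichiometry gives [IO3^-] = (3/1)[La^3+] = 2.070 × 10^-3 M.
Ksp = [La^3+][IO3^-]^3
Ksp = 6.90 × 10^-4 × (2.070 x 10^-3)^3 = 6.12 × 10^-12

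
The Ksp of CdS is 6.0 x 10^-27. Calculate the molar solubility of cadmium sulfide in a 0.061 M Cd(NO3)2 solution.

s ≈ 9.8 × 10^-26 M

CdS(s) <=> Cd^2+ + S^2-
Ksp = [Cd^2+][S^2-]
Let s = moles of CdS that dissolve per litre. [Cd^2+] = 0.061 + s ≈ 0.061, [S^2-] = s (common-ion effect: Cd^2+ is already 0.061 M).
Ksp ≈ 0.061 × s
s = 9.8 x 10^-26 M
Check: s = 9.8 x 10^-26 ≪ 0.061, so the approximation is valid.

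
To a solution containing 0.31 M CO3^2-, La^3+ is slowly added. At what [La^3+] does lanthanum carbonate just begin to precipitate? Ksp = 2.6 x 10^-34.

[La^3+] ≈ 9.3e-17 M

La2(CO3)3(s) ⇌ 2 La^3+(aq) + 3 CO3^2-(aq)
Ksp = [La^3+]^2[CO3^2-]^3
Precipitation begins when Q = Ksp. With [CO3^2-] = 0.31 M:
2.6 x 10^-34 = (0.31)^3 × [La^3+]^2
[La^3+] = (2.6 x 10^-34 / 2.98 × 10^-2)^(1/2) = 9.3 × 10^-17 M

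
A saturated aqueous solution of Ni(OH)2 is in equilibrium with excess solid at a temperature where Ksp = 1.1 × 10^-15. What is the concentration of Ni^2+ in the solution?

Ni(OH)2(s) ⇌ Ni^2+ + 2 OH^-
Ksp = [Ni^2+][OH^-]^2
If s mol/L of Ni(OH)2 dissolves, [Ni^2+] = s and [OH^-] = 2s.
Substituting: Ksp = s(2s)^2 = 4s^3
Solving, s = (1.1 × 10^-15/4)^(1/3) = 6.50 x 10^-6 M
[Ni^2+] = s = 6.5 × 10^-6 M

[Ni^2+] ≈ 6.5 × 10^-6 M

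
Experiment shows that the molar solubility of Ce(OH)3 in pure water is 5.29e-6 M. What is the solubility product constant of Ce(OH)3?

Ce(OH)3(s) ⇌ Ce^3+ + 3 OH^-
Let s = molar solubility. Then [Ce^3+] = s and [OH^-] = 3s.
Ksp = [Ce^3+][OH^-]^3
Substituting: Ksp = s(3s)^3 = 27s^4
With s = 5.29 × 10^-6: Ksp = 2.11 × 10^-20

Ksp = 2.11 × 10^-20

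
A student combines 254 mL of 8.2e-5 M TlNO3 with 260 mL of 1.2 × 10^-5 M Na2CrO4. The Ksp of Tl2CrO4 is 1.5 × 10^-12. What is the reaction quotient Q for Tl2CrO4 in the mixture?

Q = 1.0e-14

Total volume = 254 + 260 = 514 mL.
[Tl^+] = 8.2 x 10^-5 × (254/514) = 4.05 × 10^-5 M
[CrO4^2-] = 1.2 × 10^-5 × (260/514) = 6.07 × 10^-6 M
Tl2CrO4(s) ⇌ 2 Tl^+(aq) + CrO4^2-(aq), so Q = [Tl^+]^2[CrO4^2-]
Q = (4.05 × 10^-5)^2(6.07 x 10^-6) = 1.0 × 10^-14
Q < Ksp, so no precipitate of Tl2CrO4 forms.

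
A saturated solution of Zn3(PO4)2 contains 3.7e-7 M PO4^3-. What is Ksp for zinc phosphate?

Ksp ≈ 2.3e-32

Zn3(PO4)2(s) ⇌ 3 Zn^2+ + 2 PO4^3-
Stoichiometry gives [Zn^2+] = (3/2)[PO4^3-] = 5.55 x 10^-7 M.
Ksp = [Zn^2+]^3[PO4^3-]^2
Ksp = (5.55 x 10^-7)^3 × (3.7 × 10^-7)^2 = 2.3 × 10^-32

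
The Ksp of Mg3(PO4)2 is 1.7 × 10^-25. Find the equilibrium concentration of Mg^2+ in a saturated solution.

Mg3(PO4)2(s) ⇌ 3 Mg^2+ + 2 PO4^3-
Ksp = [Mg^2+]^3[PO4^3-]^2
If s mol/L of Mg3(PO4)2 dissolves, [Mg^2+] = 3s and [PO4^3-] = 2s.
So Ksp = (3s)^3 × (2s)^2 = 108s^5
Solving, s = (1.7 × 10^-25/108)^(1/5) = 4.36 × 10^-6 M
[Mg^2+] = 3s = 1.3 x 10^-5 M

1.3 x 10^-5 M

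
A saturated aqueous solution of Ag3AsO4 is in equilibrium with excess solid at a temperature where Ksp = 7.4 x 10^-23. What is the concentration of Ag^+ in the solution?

Ag3AsO4(s) ⇌ 3 Ag^+(aq) + AsO4^3-(aq)
Ksp = [Ag^+]^3[AsO4^3-]
Let s = molar solubility. Then [Ag^+] = 3s and [AsO4^3-] = s.
Ksp = (3s)^3s = 27s^4
s^4 = 7.4 x 10^-23 / 27, so s = 1.29 x 10^-6 M
[Ag^+] = 3s = 3.9 × 10^-6 M

3.9 × 10^-6 M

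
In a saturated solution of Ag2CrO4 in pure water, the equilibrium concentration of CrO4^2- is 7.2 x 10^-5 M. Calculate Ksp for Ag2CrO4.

Ksp ≈ 1.5e-12

Ag2CrO4(s) ⇌ 2 Ag^+(aq) + CrO4^2-(aq)
Stoichiometry gives [Ag^+] = (2/1)[CrO4^2-] = 1.44 × 10^-4 M.
Ksp = [Ag^+]^2[CrO4^2-]
Ksp = (1.44 x 10^-4)^2 × 7.2 x 10^-5 = 1.5 × 10^-12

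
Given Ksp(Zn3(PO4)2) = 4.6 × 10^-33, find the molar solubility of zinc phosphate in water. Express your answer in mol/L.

Zn3(PO4)2(s) <=> 3 Zn^2+ + 2 PO4^3-
Ksp = [Zn^2+]^3[PO4^3-]^2
With molar solubility s: [Zn^2+] = 3s, [PO4^3-] = 2s.
Ksp = (3s)^3(2s)^2 = 108s^5
s^5 = 4.6 × 10^-33 / 108, so s = 1.3 x 10^-7 M

s = 1.3 × 10^-7 M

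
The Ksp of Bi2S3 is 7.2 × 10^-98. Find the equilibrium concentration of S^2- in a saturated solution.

[S^2-] ≈ 4.4 × 10^-20 M

Bi2S3(s) ⇌ 2 Bi^3+ + 3 S^2-
Ksp = [Bi^3+]^2[S^2-]^3
Let s = molar solubility. Then [Bi^3+] = 2s and [S^2-] = 3s.
Ksp = (2s)^2(3s)^3 = 108s^5
s = (7.2 × 10^-98 / 108)^(1/5) = 1.46 x 10^-20 M
[S^2-] = 3s = 4.4 x 10^-20 M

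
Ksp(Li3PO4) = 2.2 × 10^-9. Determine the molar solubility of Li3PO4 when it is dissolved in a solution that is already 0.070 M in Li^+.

Li3PO4(s) ⇌ 3 Li^+(aq) + PO4^3-(aq)
Ksp = [Li^+]^3[PO4^3-]
Let s be the molar solubility in this solution. [Li^+] = 0.070 + 3s ≈ 0.070, [PO4^3-] = s (Ksp is small, so little additional dissolves).
Ksp ≈ (0.070)^3 × s
s = 6.4 x 10^-6 M
Check: 3s = 1.9 × 10^-5 ≪ 0.070, so the approximation is valid.

s ≈ 6.4 × 10^-6 M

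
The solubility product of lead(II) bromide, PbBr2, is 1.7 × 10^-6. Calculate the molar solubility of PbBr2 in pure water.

PbBr2(s) ⇌ Pb^2+ + 2 Br^-
Ksp = [Pb^2+][Br^-]^2
For each mole of PbBr2 that dissolves: [Pb^2+] = s, [Br^-] = 2s.
Substituting: Ksp = s(2s)^2 = 4s^3
Solving, s = (1.7 × 10^-6/4)^(1/3) = 7.5 x 10^-3 M

s ≈ 7.5 x 10^-3 M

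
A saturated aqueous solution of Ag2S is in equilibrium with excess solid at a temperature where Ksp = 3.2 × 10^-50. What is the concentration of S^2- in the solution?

Ag2S(s) <=> 2 Ag^+(aq) + S^2-(aq)
Ksp = [Ag^+]^2[S^2-]
With molar solubility s: [Ag^+] = 2s, [S^2-] = s.
Ksp = (2s)^2s = 4s^3
Solving, s = (3.2 × 10^-50/4)^(1/3) = 2.00 x 10^-17 M
[S^2-] = s = 2.0 × 10^-17 M

[S^2-] ≈ 2.0 × 10^-17 M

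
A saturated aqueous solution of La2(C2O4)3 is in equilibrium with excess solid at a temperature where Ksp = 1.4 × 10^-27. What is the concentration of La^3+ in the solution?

[La^3+] ≈ 3.3 × 10^-6 M

La2(C2O4)3(s) ⇌ 2 La^3+(aq) + 3 C2O4^2-(aq)
Ksp = [La^3+]^2[C2O4^2-]^3
For each mole of La2(C2O4)3 that dissolves: [La^3+] = 2s, [C2O4^2-] = 3s.
So Ksp = (2s)^2 × (3s)^3 = 108s^5
s = (1.4 × 10^-27 / 108)^(1/5) = 1.67 × 10^-6 M
[La^3+] = 2s = 3.3 × 10^-6 M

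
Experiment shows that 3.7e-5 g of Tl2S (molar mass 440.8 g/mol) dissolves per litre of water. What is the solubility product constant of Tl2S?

Molar solubility s = (3.7 × 10^-5 g/L) / (440.8 g/mol) = 8.39 × 10^-8 M.
Tl2S(s) <=> 2 Tl^+ + S^2-
For each mole of Tl2S that dissolves: [Tl^+] = 2s, [S^2-] = s.
Ksp = [Tl^+]^2[S^2-]
Ksp = (2s)^2s = 4s^3
With s = 8.39 x 10^-8: Ksp = 2.4 × 10^-21

Ksp ≈ 2.4 × 10^-21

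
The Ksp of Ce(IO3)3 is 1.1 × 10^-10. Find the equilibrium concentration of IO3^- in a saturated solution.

4.3 x 10^-3 M

Ce(IO3)3(s) ⇌ Ce^3+ + 3 IO3^-
Ksp = [Ce^3+][IO3^-]^3
Let s = molar solubility. Then [Ce^3+] = s and [IO3^-] = 3s.
Substituting: Ksp = s(3s)^3 = 27s^4
s^4 = 1.1 × 10^-10 / 27, so s = 1.42 × 10^-3 M
[IO3^-] = 3s = 4.3 x 10^-3 M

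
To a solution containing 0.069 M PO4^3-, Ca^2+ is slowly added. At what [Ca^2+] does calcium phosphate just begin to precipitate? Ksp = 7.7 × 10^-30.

Ca3(PO4)2(s) ⇌ 3 Ca^2+(aq) + 2 PO4^3-(aq)
Ksp = [Ca^2+]^3[PO4^3-]^2
Precipitation begins when Q = Ksp. With [PO4^3-] = 0.069 M:
7.7 × 10^-30 = (0.069)^2 × [Ca^2+]^3
[Ca^2+] = (7.7 × 10^-30 / 4.76 x 10^-3)^(1/3) = 1.2 × 10^-9 M

[Ca^2+] = 1.2 × 10^-9 M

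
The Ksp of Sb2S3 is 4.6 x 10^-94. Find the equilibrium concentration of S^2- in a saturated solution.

Sb2S3(s) <=> 2 Sb^3+(aq) + 3 S^2-(aq)
Ksp = [Sb^3+]^2[S^2-]^3
Let s = molar solubility. Then [Sb^3+] = 2s and [S^2-] = 3s.
Ksp = (2s)^2(3s)^3 = 108s^5
s = (4.6 x 10^-94 / 108)^(1/5) = 8.43 × 10^-20 M
[S^2-] = 3s = 2.5 × 10^-19 M

[S^2-] = 2.5 × 10^-19 M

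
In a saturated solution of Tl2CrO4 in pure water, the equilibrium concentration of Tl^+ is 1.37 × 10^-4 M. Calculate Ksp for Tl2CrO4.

Ksp ≈ 1.29 × 10^-12

Tl2CrO4(s) <=> 2 Tl^+ + CrO4^2-
Stoichiometry gives [CrO4^2-] = (1/2)[Tl^+] = 6.850 × 10^-5 M.
Ksp = [Tl^+]^2[CrO4^2-]
Ksp = (1.37 × 10^-4)^2 × 6.850 × 10^-5 = 1.29 × 10^-12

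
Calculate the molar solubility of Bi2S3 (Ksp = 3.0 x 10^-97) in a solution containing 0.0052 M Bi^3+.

7.4 × 10^-32 M

Bi2S3(s) ⇌ 2 Bi^3+(aq) + 3 S^2-(aq)
Ksp = [Bi^3+]^2[S^2-]^3
Let s = moles of Bi2S3 that dissolve per litre. [Bi^3+] = 0.0052 + 2s ≈ 0.0052, [S^2-] = 3s (Ksp is small, so little additional dissolves).
Ksp ≈ (0.0052)^2 × (3s)^3
s = 7.4 x 10^-32 M
Check: 2s = 1.5 × 10^-31 ≪ 0.0052, so the approximation is valid.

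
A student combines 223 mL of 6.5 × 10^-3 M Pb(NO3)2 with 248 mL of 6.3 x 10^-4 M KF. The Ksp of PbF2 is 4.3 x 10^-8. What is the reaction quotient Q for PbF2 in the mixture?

Q = 3.4 x 10^-10

Total volume = 223 + 248 = 471 mL.
[Pb^2+] = 6.5 x 10^-3 × (223/471) = 3.08 x 10^-3 M
[F^-] = 6.3 × 10^-4 × (248/471) = 3.32 × 10^-4 M
PbF2(s) ⇌ Pb^2+ + 2 F^-, so Q = [Pb^2+][F^-]^2
Q = (3.08 x 10^-3)(3.32 × 10^-4)^2 = 3.4 × 10^-10
Q < Ksp, so no precipitate of PbF2 forms.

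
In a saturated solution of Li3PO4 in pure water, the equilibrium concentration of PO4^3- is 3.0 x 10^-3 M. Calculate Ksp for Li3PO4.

Ksp ≈ 2.2 x 10^-9

Li3PO4(s) ⇌ 3 Li^+ + PO4^3-
Stoichiometry gives [Li^+] = (3/1)[PO4^3-] = 9.00 × 10^-3 M.
Ksp = [Li^+]^3[PO4^3-]
Ksp = (9.00 × 10^-3)^3 × 3.0 x 10^-3 = 2.2 × 10^-9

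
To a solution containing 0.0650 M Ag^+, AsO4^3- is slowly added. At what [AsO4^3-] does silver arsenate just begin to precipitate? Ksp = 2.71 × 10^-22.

[AsO4^3-] = 9.87 × 10^-19 M

Ag3AsO4(s) ⇌ 3 Ag^+(aq) + AsO4^3-(aq)
Ksp = [Ag^+]^3[AsO4^3-]
Precipitation begins when Q = Ksp. With [Ag^+] = 0.0650 M:
2.71 × 10^-22 = (0.0650)^3 × [AsO4^3-]
[AsO4^3-] = (2.71 × 10^-22 / 2.746 × 10^-4) = 9.87 × 10^-19 M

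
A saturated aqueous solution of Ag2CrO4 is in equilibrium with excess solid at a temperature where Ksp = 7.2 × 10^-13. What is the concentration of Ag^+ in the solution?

[Ag^+] = 1.1 × 10^-4 M

Ag2CrO4(s) ⇌ 2 Ag^+(aq) + CrO4^2-(aq)
Ksp = [Ag^+]^2[CrO4^2-]
Let s = molar solubility. Then [Ag^+] = 2s and [CrO4^2-] = s.
Ksp = (2s)^2s = 4s^3
s = (7.2 × 10^-13 / 4)^(1/3) = 5.65 x 10^-5 M
[Ag^+] = 2s = 1.1 x 10^-4 M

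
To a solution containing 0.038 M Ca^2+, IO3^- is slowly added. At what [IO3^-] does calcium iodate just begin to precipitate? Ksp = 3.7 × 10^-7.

[IO3^-] = 3.1e-3 M

Ca(IO3)2(s) ⇌ Ca^2+ + 2 IO3^-
Ksp = [Ca^2+][IO3^-]^2
Precipitation begins when Q = Ksp. With [Ca^2+] = 0.038 M:
3.7 × 10^-7 = (0.038) × [IO3^-]^2
[IO3^-] = (3.7 × 10^-7 / 3.8 x 10^-2)^(1/2) = 3.1 x 10^-3 M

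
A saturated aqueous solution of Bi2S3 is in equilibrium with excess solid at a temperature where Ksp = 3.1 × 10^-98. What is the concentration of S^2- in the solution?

3.7 x 10^-20 M

Bi2S3(s) ⇌ 2 Bi^3+(aq) + 3 S^2-(aq)
Ksp = [Bi^3+]^2[S^2-]^3
If s mol/L of Bi2S3 dissolves, [Bi^3+] = 2s and [S^2-] = 3s.
So Ksp = (2s)^2 × (3s)^3 = 108s^5
s^5 = 3.1 × 10^-98 / 108, so s = 1.23 × 10^-20 M
[S^2-] = 3s = 3.7 × 10^-20 M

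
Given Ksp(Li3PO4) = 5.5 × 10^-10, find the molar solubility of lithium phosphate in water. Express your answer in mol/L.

Li3PO4(s) ⇌ 3 Li^+ + PO4^3-
Ksp = [Li^+]^3[PO4^3-]
If s mol/L of Li3PO4 dissolves, [Li^+] = 3s and [PO4^3-] = s.
So Ksp = (3s)^3 × s = 27s^4
s = (5.5 × 10^-10 / 27)^(1/4) = 2.1 × 10^-3 M

s = 2.1 × 10^-3 M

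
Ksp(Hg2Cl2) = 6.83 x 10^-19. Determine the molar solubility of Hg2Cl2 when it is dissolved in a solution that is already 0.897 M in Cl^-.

s ≈ 8.49 × 10^-19 M

Hg2Cl2(s) <=> Hg2^2+(aq) + 2 Cl^-(aq)
Ksp = [Hg2^2+][Cl^-]^2
Let s be the molar solubility in this solution. [Hg2^2+] = s, [Cl^-] = 0.897 + 2s ≈ 0.897 (common-ion effect: Cl^- is already 0.897 M).
Ksp ≈ s × (0.897)^2
s = 8.49 × 10^-19 M
Check: 2s = 1.7 × 10^-18 ≪ 0.897, so the approximation is valid.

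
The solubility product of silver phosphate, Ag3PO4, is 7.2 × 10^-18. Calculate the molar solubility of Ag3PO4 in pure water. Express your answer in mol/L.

Ag3PO4(s) ⇌ 3 Ag^+(aq) + PO4^3-(aq)
Ksp = [Ag^+]^3[PO4^3-]
Let s = molar solubility. Then [Ag^+] = 3s and [PO4^3-] = s.
Ksp = (3s)^3s = 27s^4
s = (7.2 × 10^-18 / 27)^(1/4) = 2.3 × 10^-5 M

2.3 x 10^-5 M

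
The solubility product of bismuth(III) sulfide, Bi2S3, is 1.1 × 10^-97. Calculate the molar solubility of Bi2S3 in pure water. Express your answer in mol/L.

s ≈ 1.6 × 10^-20 M

Bi2S3(s) <=> 2 Bi^3+(aq) + 3 S^2-(aq)
Ksp = [Bi^3+]^2[S^2-]^3
With molar solubility s: [Bi^3+] = 2s, [S^2-] = 3s.
Ksp = (2s)^2(3s)^3 = 108s^5
s^5 = 1.1 × 10^-97 / 108, so s = 1.6 x 10^-20 M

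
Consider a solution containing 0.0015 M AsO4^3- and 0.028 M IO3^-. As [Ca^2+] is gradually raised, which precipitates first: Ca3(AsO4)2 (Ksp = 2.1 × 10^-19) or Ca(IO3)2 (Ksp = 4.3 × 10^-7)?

Each salt begins to precipitate when Q = Ksp, i.e. when [Ca^2+] reaches its threshold.
For Ca3(AsO4)2: 2.1 × 10^-19 = (0.0015)^2 × [Ca^2+]^3  ⇒  [Ca^2+] = 4.5 x 10^-5 M.
For Ca(IO3)2: 4.3 × 10^-7 = (0.028)^2 × [Ca^2+]  ⇒  [Ca^2+] = 5.5 × 10^-4 M.
The salt with the lower threshold [Ca^2+] precipitates first: Ca3(AsO4)2.

Ca3(AsO4)2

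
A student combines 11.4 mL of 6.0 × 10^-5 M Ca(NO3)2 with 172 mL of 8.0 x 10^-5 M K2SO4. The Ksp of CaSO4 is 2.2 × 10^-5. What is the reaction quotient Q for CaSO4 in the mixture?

Total volume = 11.4 + 172 = 183.4 mL.
[Ca^2+] = 6.0 × 10^-5 × (11.4/183.4) = 3.73 × 10^-6 M
[SO4^2-] = 8.0 × 10^-5 × (172/183.4) = 7.50 × 10^-5 M
CaSO4(s) <=> Ca^2+ + SO4^2-, so Q = [Ca^2+][SO4^2-]
Q = (3.73 x 10^-6)(7.50 × 10^-5) = 2.8 x 10^-10
Q < Ksp, so no precipitate of CaSO4 forms.

Q ≈ 2.8e-10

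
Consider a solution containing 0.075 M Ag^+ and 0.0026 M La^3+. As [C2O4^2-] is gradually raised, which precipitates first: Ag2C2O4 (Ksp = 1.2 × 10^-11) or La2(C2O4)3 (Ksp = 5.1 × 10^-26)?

Ag2C2O4

Precipitation of each salt starts when its ion product equals its Ksp.
For Ag2C2O4: 1.2 × 10^-11 = (0.075)^2 × [C2O4^2-]  ⇒  [C2O4^2-] = 2.1 x 10^-9 M.
For La2(C2O4)3: 5.1 × 10^-26 = (0.0026)^2 × [C2O4^2-]^3  ⇒  [C2O4^2-] = 2.0 x 10^-7 M.
The salt with the lower threshold [C2O4^2-] precipitates first: Ag2C2O4.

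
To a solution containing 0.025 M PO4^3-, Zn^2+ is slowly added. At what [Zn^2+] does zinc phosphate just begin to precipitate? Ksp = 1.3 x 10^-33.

[Zn^2+] ≈ 1.3 x 10^-10 M

Zn3(PO4)2(s) ⇌ 3 Zn^2+ + 2 PO4^3-
Ksp = [Zn^2+]^3[PO4^3-]^2
Precipitation begins when Q = Ksp. With [PO4^3-] = 0.025 M:
1.3 x 10^-33 = (0.025)^2 × [Zn^2+]^3
[Zn^2+] = (1.3 x 10^-33 / 6.25 × 10^-4)^(1/3) = 1.3 × 10^-10 M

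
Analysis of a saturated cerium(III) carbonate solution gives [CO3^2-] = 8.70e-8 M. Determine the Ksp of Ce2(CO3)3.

Ksp ≈ 2.22 x 10^-36

Ce2(CO3)3(s) <=> 2 Ce^3+(aq) + 3 CO3^2-(aq)
Stoichiometry gives [Ce^3+] = (2/3)[CO3^2-] = 5.800 x 10^-8 M.
Ksp = [Ce^3+]^2[CO3^2-]^3
Ksp = (5.800 × 10^-8)^2 × (8.70 × 10^-8)^3 = 2.22 × 10^-36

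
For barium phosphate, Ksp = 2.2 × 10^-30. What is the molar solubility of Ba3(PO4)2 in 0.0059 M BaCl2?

Ba3(PO4)2(s) ⇌ 3 Ba^2+ + 2 PO4^3-
Ksp = [Ba^2+]^3[PO4^3-]^2
Let s = moles of Ba3(PO4)2 that dissolve per litre. [Ba^2+] = 0.0059 + 3s ≈ 0.0059, [PO4^3-] = 2s (Ksp is small, so little additional dissolves).
Ksp ≈ (0.0059)^3 × (2s)^2
s = 1.6 × 10^-12 M
Check: 3s = 4.9 × 10^-12 ≪ 0.0059, so the approximation is valid.

s = 1.6 × 10^-12 M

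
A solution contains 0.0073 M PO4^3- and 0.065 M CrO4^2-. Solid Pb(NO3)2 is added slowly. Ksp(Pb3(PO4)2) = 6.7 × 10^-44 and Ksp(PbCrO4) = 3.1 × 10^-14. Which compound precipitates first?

Pb3(PO4)2

Precipitation of each salt starts when its ion product equals its Ksp.
For Pb3(PO4)2: 6.7 × 10^-44 = (0.0073)^2 × [Pb^2+]^3  ⇒  [Pb^2+] = 1.1 × 10^-13 M.
For PbCrO4: 3.1 × 10^-14 = 0.065 × [Pb^2+]  ⇒  [Pb^2+] = 4.8 × 10^-13 M.
The salt with the lower threshold [Pb^2+] precipitates first: Pb3(PO4)2.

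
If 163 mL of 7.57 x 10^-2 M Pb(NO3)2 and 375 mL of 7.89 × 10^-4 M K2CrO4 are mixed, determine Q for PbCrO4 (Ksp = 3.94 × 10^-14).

Q ≈ 1.26 x 10^-5

Total volume = 163 + 375 = 538 mL.
[Pb^2+] = 7.57 × 10^-2 × (163/538) = 2.294 × 10^-2 M
[CrO4^2-] = 7.89 × 10^-4 × (375/538) = 5.500 × 10^-4 M
PbCrO4(s) <=> Pb^2+ + CrO4^2-, so Q = [Pb^2+][CrO4^2-]
Q = (2.294 × 10^-2)(5.500 x 10^-4) = 1.26 x 10^-5
Q > Ksp, so PbCrO4 will precipitate.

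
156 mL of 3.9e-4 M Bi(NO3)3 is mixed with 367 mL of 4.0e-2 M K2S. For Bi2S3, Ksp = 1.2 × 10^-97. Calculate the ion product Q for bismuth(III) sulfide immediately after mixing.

Q ≈ 3.0e-13

Total volume = 156 + 367 = 523 mL.
[Bi^3+] = 3.9 x 10^-4 × (156/523) = 1.16 × 10^-4 M
[S^2-] = 4.0 x 10^-2 × (367/523) = 2.81 × 10^-2 M
Bi2S3(s) ⇌ 2 Bi^3+ + 3 S^2-, so Q = [Bi^3+]^2[S^2-]^3
Q = (1.16 x 10^-4)^2(2.81 x 10^-2)^3 = 3.0 x 10^-13
Q > Ksp, so Bi2S3 will precipitate.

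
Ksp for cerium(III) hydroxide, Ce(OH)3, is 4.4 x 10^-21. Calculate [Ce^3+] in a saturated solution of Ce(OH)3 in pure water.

Ce(OH)3(s) ⇌ Ce^3+(aq) + 3 OH^-(aq)
Ksp = [Ce^3+][OH^-]^3
If s mol/L of Ce(OH)3 dissolves, [Ce^3+] = s and [OH^-] = 3s.
So Ksp = s × (3s)^3 = 27s^4
s^4 = 4.4 x 10^-21 / 27, so s = 3.57 x 10^-6 M
[Ce^3+] = s = 3.6 × 10^-6 M

[Ce^3+] = 3.6e-6 M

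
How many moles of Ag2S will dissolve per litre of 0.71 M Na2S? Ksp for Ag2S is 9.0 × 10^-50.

1.8 × 10^-25 M

Ag2S(s) ⇌ 2 Ag^+ + S^2-
Ksp = [Ag^+]^2[S^2-]
Let s = moles of Ag2S that dissolve per litre. [Ag^+] = 2s, [S^2-] = 0.71 + s ≈ 0.71 (common-ion effect: S^2- is already 0.71 M).
Ksp ≈ (2s)^2 × 0.71
s = 1.8 x 10^-25 M
Check: s = 1.8 × 10^-25 ≪ 0.71, so the approximation is valid.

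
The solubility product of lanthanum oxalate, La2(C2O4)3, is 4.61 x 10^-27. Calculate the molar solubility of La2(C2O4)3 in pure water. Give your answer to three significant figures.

La2(C2O4)3(s) ⇌ 2 La^3+ + 3 C2O4^2-
Ksp = [La^3+]^2[C2O4^2-]^3
If s mol/L of La2(C2O4)3 dissolves, [La^3+] = 2s and [C2O4^2-] = 3s.
So Ksp = (2s)^2 × (3s)^3 = 108s^5
s^5 = 4.61 x 10^-27 / 108, so s = 2.12 x 10^-6 M

2.12 x 10^-6 M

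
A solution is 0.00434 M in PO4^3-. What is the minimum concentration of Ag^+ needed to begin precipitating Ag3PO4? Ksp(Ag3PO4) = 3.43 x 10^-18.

Ag3PO4(s) <=> 3 Ag^+ + PO4^3-
Ksp = [Ag^+]^3[PO4^3-]
Precipitation begins when Q = Ksp. With [PO4^3-] = 0.00434 M:
3.43 x 10^-18 = (0.00434) × [Ag^+]^3
[Ag^+] = (3.43 x 10^-18 / 4.34 × 10^-3)^(1/3) = 9.25 × 10^-6 M

9.25e-6 M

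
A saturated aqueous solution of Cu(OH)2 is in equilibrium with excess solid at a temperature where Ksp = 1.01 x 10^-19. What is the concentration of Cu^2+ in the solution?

[Cu^2+] ≈ 2.93 × 10^-7 M

Cu(OH)2(s) ⇌ Cu^2+(aq) + 2 OH^-(aq)
Ksp = [Cu^2+][OH^-]^2
Let s = molar solubility. Then [Cu^2+] = s and [OH^-] = 2s.
Substituting: Ksp = s(2s)^2 = 4s^3
s^3 = 1.01 x 10^-19 / 4, so s = 2.934 × 10^-7 M
[Cu^2+] = s = 2.93 × 10^-7 M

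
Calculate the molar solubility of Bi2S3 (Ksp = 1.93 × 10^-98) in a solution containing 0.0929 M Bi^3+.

4.36 × 10^-33 M

Bi2S3(s) <=> 2 Bi^3+(aq) + 3 S^2-(aq)
Ksp = [Bi^3+]^2[S^2-]^3
Let s = moles of Bi2S3 that dissolve per litre. [Bi^3+] = 0.0929 + 2s ≈ 0.0929, [S^2-] = 3s (since the Bi^3+ already present dominates).
Ksp ≈ (0.0929)^2 × (3s)^3
s = 4.36 × 10^-33 M
Check: 2s = 8.7 x 10^-33 ≪ 0.0929, so the approximation is valid.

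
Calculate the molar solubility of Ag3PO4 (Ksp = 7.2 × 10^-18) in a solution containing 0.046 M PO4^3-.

s ≈ 1.8 × 10^-6 M

Ag3PO4(s) <=> 3 Ag^+(aq) + PO4^3-(aq)
Ksp = [Ag^+]^3[PO4^3-]
Let s be the molar solubility in this solution. [Ag^+] = 3s, [PO4^3-] = 0.046 + s ≈ 0.046 (since the PO4^3- already present dominates).
Ksp ≈ (3s)^3 × 0.046
s = 1.8 × 10^-6 M
Check: s = 1.8 × 10^-6 ≪ 0.046, so the approximation is valid.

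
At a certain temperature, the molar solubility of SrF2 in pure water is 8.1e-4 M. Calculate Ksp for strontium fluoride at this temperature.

Ksp ≈ 2.1e-9

SrF2(s) ⇌ Sr^2+ + 2 F^-
Let s = molar solubility. Then [Sr^2+] = s and [F^-] = 2s.
Ksp = [Sr^2+][F^-]^2
So Ksp = s × (2s)^2 = 4s^3
With s = 8.1 x 10^-4: Ksp = 2.1 x 10^-9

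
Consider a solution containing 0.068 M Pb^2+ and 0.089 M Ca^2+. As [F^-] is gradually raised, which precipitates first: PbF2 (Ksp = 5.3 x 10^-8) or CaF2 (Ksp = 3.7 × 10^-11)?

CaF2

Precipitation of each salt starts when its ion product equals its Ksp.
For PbF2: 5.3 x 10^-8 = 0.068 × [F^-]^2  ⇒  [F^-] = 8.8 × 10^-4 M.
For CaF2: 3.7 × 10^-11 = 0.089 × [F^-]^2  ⇒  [F^-] = 2.0 × 10^-5 M.
The salt with the lower threshold [F^-] precipitates first: CaF2.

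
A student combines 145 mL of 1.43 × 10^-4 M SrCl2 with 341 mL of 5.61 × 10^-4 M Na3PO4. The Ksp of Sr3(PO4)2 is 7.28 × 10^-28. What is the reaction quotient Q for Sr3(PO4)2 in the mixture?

1.20e-20

Total volume = 145 + 341 = 486 mL.
[Sr^2+] = 1.43 x 10^-4 × (145/486) = 4.266 × 10^-5 M
[PO4^3-] = 5.61 × 10^-4 × (341/486) = 3.936 × 10^-4 M
Sr3(PO4)2(s) ⇌ 3 Sr^2+(aq) + 2 PO4^3-(aq), so Q = [Sr^2+]^3[PO4^3-]^2
Q = (4.266 x 10^-5)^3(3.936 x 10^-4)^2 = 1.20 x 10^-20
Q > Ksp, so Sr3(PO4)2 will precipitate.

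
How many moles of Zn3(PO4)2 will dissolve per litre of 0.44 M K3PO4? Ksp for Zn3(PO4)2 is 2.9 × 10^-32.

s = 1.8e-11 M

Zn3(PO4)2(s) ⇌ 3 Zn^2+(aq) + 2 PO4^3-(aq)
Ksp = [Zn^2+]^3[PO4^3-]^2
Let s be the molar solubility in this solution. [Zn^2+] = 3s, [PO4^3-] = 0.44 + 2s ≈ 0.44 (since PO4^3- from K3PO4 dominates).
Ksp ≈ (3s)^3 × (0.44)^2
s = 1.8 x 10^-11 M
Check: 2s = 3.5 x 10^-11 ≪ 0.44, so the approximation is valid.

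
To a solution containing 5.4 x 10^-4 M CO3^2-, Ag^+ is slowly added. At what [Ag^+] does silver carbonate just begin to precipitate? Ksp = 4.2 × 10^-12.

Ag2CO3(s) <=> 2 Ag^+(aq) + CO3^2-(aq)
Ksp = [Ag^+]^2[CO3^2-]
Precipitation begins when Q = Ksp. With [CO3^2-] = 5.4 x 10^-4 M:
4.2 × 10^-12 = (5.4 x 10^-4) × [Ag^+]^2
[Ag^+] = (4.2 × 10^-12 / 5.4 × 10^-4)^(1/2) = 8.8 x 10^-5 M

8.8 × 10^-5 M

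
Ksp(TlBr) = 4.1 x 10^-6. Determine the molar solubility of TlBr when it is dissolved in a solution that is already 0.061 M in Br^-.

6.7 x 10^-5 M

TlBr(s) <=> Tl^+ + Br^-
Ksp = [Tl^+][Br^-]
If s mol/L dissolves here, [Tl^+] = s, [Br^-] = 0.061 + s ≈ 0.061 (Ksp is small, so little additional dissolves).
Ksp ≈ s × 0.061
s = 6.7 x 10^-5 M
Check: s = 6.7 × 10^-5 ≪ 0.061, so the approximation is valid.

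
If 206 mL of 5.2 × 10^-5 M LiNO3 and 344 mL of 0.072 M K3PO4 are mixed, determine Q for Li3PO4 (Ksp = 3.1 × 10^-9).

3.3 × 10^-16

Total volume = 206 + 344 = 550 mL.
[Li^+] = 5.2 × 10^-5 × (206/550) = 1.95 × 10^-5 M
[PO4^3-] = 7.2 × 10^-2 × (344/550) = 4.50 × 10^-2 M
Li3PO4(s) ⇌ 3 Li^+(aq) + PO4^3-(aq), so Q = [Li^+]^3[PO4^3-]
Q = (1.95 x 10^-5)^3(4.50 x 10^-2) = 3.3 × 10^-16
Q < Ksp, so no precipitate of Li3PO4 forms.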